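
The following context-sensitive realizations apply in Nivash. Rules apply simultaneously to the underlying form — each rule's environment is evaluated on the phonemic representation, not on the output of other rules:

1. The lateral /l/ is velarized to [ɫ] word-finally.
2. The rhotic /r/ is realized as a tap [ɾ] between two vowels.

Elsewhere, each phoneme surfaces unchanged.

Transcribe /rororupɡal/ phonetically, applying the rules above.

/r/ (word-initial) is in the target of rule 2 but the environment (between two vowels) is not met → [r].
/o/ (between /r/ and /r/) is unaffected → [o].
/r/ — between /o/ and /o/, between two vowels — surfaces as [ɾ] (rule 2).
/o/ stays [o].
/r/ — between /o/ and /u/, between two vowels — surfaces as [ɾ] (rule 2).
/u/ — not in any rule's target class → [u].
/p/ — not in any rule's target class → [p].
/ɡ/ — not in any rule's target class → [ɡ].
/a/ — not in any rule's target class → [a].
/l/ meets the environment for rule 1 (word-finally) → [ɫ].

[roɾoɾupɡaɫ]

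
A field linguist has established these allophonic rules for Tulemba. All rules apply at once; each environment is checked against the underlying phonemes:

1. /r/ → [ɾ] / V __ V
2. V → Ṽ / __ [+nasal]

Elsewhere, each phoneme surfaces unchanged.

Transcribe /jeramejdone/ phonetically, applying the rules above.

[jeɾãmejdõne]

/e/ — between /j/ and /r/; rule 2 does not apply here → [e].
/r/ (between /e/ and /a/) occurs between two vowels → [ɾ] by rule 1.
/a/ (between /r/ and /m/) occurs before a nasal consonant → [ã] by rule 2.
/e/ (between /m/ and /j/) is in the target of rule 2 but the environment (before a nasal consonant) is not met → [e].
Rule 2 applies to /o/ (between /d/ and /n/: before a nasal consonant) → [õ].
/e/ — word-final; rule 2 does not apply here → [e].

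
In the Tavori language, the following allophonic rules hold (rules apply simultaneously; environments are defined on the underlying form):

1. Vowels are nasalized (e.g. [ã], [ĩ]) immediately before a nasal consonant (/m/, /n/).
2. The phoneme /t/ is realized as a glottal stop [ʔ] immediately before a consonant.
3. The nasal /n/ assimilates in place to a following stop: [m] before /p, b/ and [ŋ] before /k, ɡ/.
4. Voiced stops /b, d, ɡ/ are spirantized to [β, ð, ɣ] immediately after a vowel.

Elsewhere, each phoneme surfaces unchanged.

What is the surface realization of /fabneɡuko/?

[faβneɣuko]

/f/ — not in any rule's target class → [f].
/a/ — between /f/ and /b/; rule 1 does not apply here → [a].
/b/ (between /a/ and /n/): immediately after a vowel, so rule 4 applies → [β].
/n/ (between /b/ and /e/): rule 3 targets it, but not before a labial or velar stop → unchanged [n].
/e/ (between /n/ and /ɡ/): rule 1 targets it, but not before a nasal consonant → unchanged [e].
Rule 4 applies to /ɡ/ (between /e/ and /u/: immediately after a vowel) → [ɣ].
/u/ (between /ɡ/ and /k/): rule 1 targets it, but not before a nasal consonant → unchanged [u].
/k/ (between /u/ and /o/) is unaffected → [k].
/o/ (word-final) fails the environment for rule 1, so it stays [o].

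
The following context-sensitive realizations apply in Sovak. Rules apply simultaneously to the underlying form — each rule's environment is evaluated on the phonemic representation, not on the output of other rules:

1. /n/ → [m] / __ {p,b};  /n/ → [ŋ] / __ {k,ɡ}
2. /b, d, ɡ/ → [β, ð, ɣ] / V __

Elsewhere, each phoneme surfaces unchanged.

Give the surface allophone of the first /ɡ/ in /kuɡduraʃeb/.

[ɣ]

Rule 2 applies to /ɡ/ (between /u/ and /d/: immediately after a vowel) → [ɣ].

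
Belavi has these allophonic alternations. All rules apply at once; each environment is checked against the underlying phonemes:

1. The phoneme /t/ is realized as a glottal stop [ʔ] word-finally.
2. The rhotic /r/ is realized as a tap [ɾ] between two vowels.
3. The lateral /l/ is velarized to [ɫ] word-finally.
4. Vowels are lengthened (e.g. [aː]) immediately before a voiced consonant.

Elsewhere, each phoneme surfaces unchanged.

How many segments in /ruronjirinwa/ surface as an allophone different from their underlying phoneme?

6

Segments that undergo a rule: /u/ → [uː] (rule 4); /r/ → [ɾ] (rule 2); /o/ → [oː] (rule 4); /i/ → [iː] (rule 4); /r/ → [ɾ] (rule 2); /i/ → [iː] (rule 4).
All other segments surface unchanged.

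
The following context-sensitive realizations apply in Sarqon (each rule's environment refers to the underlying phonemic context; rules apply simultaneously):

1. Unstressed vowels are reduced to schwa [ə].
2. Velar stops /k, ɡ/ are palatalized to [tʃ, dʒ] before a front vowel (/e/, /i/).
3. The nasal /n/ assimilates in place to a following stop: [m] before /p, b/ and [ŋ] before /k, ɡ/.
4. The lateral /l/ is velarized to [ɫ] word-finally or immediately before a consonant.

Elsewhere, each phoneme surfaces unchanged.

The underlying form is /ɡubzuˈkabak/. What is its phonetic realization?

/ɡ/ (word-initial) is in the target of rule 2 but the environment (before a front vowel) is not met → [ɡ].
/u/ (between /ɡ/ and /b/) occurs in an unstressed syllable → [ə] by rule 1.
/u/ — between /z/ and /k/, in an unstressed syllable — surfaces as [ə] (rule 1).
/k/ (between /u/ and /a/) is in the target of rule 2 but the environment (before a front vowel) is not met → [k].
/a/ — between /k/ and /b/; rule 1 does not apply here → [a].
/a/ (between /b/ and /k/): in an unstressed syllable, so rule 1 applies → [ə].
/k/ (word-final): rule 2 targets it, but not before a front vowel → unchanged [k].

[ɡəbzəˈkabək]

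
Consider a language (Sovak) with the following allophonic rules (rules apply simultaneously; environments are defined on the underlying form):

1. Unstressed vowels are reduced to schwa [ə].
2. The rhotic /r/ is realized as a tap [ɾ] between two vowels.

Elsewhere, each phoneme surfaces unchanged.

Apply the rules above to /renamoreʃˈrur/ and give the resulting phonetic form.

/r/ (word-initial) fails the environment for rule 2, so it stays [r].
/e/ (between /r/ and /n/) occurs in an unstressed syllable → [ə] by rule 1.
/a/ (between /n/ and /m/) occurs in an unstressed syllable → [ə] by rule 1.
/o/ (between /m/ and /r/): in an unstressed syllable, so rule 1 applies → [ə].
/r/ meets the environment for rule 2 (between two vowels) → [ɾ].
/e/ — between /r/ and /ʃ/, in an unstressed syllable — surfaces as [ə] (rule 1).
/r/ (between /ʃ/ and /u/) fails the environment for rule 2, so it stays [r].
/u/ (between /r/ and /r/): rule 1 targets it, but not in an unstressed syllable → unchanged [u].
/r/ (word-final) fails the environment for rule 2, so it stays [r].

[rənəməɾəʃˈrur]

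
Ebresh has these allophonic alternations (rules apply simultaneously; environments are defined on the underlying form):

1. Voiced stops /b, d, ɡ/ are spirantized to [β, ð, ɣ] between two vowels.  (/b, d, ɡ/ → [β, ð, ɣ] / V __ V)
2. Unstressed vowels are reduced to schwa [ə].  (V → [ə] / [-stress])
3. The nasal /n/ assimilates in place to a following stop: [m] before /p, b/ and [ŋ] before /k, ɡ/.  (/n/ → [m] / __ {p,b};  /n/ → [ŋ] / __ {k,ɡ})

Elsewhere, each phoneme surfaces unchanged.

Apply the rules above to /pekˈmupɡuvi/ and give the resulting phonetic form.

[pəkˈmupɡəvə]

/p/ stays [p].
Rule 2 applies to /e/ (between /p/ and /k/: in an unstressed syllable) → [ə].
/k/ stays [k].
/m/ (between /k/ and /u/) is unaffected → [m].
/u/ (between /m/ and /p/) is in the target of rule 2 but the environment (in an unstressed syllable) is not met → [u].
/p/ — not in any rule's target class → [p].
/ɡ/ — between /p/ and /u/; rule 1 does not apply here → [ɡ].
/u/ (between /ɡ/ and /v/): in an unstressed syllable, so rule 2 applies → [ə].
/v/ (between /u/ and /i/) is unaffected → [v].
/i/ meets the environment for rule 2 (in an unstressed syllable) → [ə].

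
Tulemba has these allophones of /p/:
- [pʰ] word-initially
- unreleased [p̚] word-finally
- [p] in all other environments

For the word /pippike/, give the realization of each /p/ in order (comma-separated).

Occurrence 1 (position 1): word-initially → [pʰ].
Occurrence 2 (position 3): no conditioning environment matches → elsewhere allophone [p].
Occurrence 3 (position 4): no conditioning environment matches → elsewhere allophone [p].

[pʰ], [p], [p]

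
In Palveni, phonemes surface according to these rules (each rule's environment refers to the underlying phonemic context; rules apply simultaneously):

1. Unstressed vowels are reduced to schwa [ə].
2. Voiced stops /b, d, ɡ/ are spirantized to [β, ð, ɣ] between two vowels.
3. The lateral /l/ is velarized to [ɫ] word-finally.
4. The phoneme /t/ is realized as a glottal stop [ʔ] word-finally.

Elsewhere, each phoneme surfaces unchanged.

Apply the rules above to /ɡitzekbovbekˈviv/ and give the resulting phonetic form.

[ɡətzəkbəvbəkˈviv]

/ɡ/ (word-initial) is in the target of rule 2 but the environment (between two vowels) is not met → [ɡ].
/i/ meets the environment for rule 1 (in an unstressed syllable) → [ə].
/t/ (between /i/ and /z/): rule 4 targets it, but not word-finally → unchanged [t].
/z/ — not in any rule's target class → [z].
/e/ (between /z/ and /k/) occurs in an unstressed syllable → [ə] by rule 1.
/k/ — not in any rule's target class → [k].
/b/ (between /k/ and /o/) is in the target of rule 2 but the environment (between two vowels) is not met → [b].
Rule 1 applies to /o/ (between /b/ and /v/: in an unstressed syllable) → [ə].
/v/ stays [v].
/b/ (between /v/ and /e/): rule 2 targets it, but not between two vowels → unchanged [b].
/e/ (between /b/ and /k/) occurs in an unstressed syllable → [ə] by rule 1.
/k/ stays [k].
/v/ stays [v].
/i/ — between /v/ and /v/; rule 1 does not apply here → [i].
/v/ stays [v].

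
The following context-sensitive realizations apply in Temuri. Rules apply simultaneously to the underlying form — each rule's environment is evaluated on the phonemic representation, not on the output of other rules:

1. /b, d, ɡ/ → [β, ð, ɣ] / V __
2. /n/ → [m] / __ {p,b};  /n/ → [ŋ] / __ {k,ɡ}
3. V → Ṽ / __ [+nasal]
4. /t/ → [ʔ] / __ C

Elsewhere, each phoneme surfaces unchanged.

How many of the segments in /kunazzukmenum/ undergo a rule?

3

Segments that undergo a rule: /u/ → [ũ] (rule 3); /e/ → [ẽ] (rule 3); /u/ → [ũ] (rule 3).
All other segments surface unchanged.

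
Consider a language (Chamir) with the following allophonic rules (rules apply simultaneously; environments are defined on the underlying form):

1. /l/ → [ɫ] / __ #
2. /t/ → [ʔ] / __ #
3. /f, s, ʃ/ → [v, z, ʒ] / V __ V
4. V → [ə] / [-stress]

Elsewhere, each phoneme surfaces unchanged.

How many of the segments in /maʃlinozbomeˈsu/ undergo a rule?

Segments that undergo a rule: /a/ → [ə] (rule 4); /i/ → [ə] (rule 4); /o/ → [ə] (rule 4); /o/ → [ə] (rule 4); /e/ → [ə] (rule 4); /s/ → [z] (rule 3).
All other segments surface unchanged.

6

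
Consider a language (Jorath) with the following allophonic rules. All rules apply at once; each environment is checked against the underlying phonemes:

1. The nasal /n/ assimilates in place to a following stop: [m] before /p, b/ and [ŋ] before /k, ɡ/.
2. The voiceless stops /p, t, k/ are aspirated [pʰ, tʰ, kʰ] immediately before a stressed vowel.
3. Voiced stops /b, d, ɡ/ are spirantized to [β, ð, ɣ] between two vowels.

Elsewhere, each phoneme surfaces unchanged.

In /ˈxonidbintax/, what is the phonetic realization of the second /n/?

/n/ — between /i/ and /t/; rule 1 does not apply here → [n].

[n]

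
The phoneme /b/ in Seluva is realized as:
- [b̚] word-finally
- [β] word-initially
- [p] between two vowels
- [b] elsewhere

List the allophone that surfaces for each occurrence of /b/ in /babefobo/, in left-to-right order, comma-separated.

Occurrence 1 (position 1): word-initially → [β].
Occurrence 2 (position 3): between two vowels → [p].
Occurrence 3 (position 7): between two vowels → [p].

[β], [p], [p]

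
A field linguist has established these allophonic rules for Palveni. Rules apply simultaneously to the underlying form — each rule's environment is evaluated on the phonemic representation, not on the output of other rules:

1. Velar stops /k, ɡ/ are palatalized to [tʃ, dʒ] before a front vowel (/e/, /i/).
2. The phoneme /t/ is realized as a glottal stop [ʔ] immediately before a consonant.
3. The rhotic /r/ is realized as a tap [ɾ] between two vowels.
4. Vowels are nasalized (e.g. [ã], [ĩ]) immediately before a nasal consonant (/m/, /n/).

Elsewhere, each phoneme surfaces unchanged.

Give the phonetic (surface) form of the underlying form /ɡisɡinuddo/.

Rule 1 applies to /ɡ/ (word-initial: before a front vowel) → [dʒ].
/i/ — between /ɡ/ and /s/; rule 4 does not apply here → [i].
/s/ (between /i/ and /ɡ/): no rule targets it → [s].
/ɡ/ — between /s/ and /i/, before a front vowel — surfaces as [dʒ] (rule 1).
Rule 4 applies to /i/ (between /ɡ/ and /n/: before a nasal consonant) → [ĩ].
/n/ — not in any rule's target class → [n].
/u/ (between /n/ and /d/) fails the environment for rule 4, so it stays [u].
/d/ (between /u/ and /d/) is unaffected → [d].
/d/ (between /d/ and /o/) is unaffected → [d].
/o/ (word-final) is in the target of rule 4 but the environment (before a nasal consonant) is not met → [o].

[dʒisdʒĩnuddo]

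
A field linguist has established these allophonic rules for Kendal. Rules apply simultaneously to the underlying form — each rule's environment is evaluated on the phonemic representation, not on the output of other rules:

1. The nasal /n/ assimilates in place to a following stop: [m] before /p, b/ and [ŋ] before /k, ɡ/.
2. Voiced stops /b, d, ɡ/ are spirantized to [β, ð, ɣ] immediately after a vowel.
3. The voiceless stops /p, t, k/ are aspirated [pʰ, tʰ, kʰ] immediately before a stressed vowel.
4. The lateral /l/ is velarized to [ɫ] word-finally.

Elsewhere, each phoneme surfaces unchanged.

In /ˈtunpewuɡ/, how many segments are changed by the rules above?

3

Segments that undergo a rule: /t/ → [tʰ] (rule 3); /n/ → [m] (rule 1); /ɡ/ → [ɣ] (rule 2).
All other segments surface unchanged.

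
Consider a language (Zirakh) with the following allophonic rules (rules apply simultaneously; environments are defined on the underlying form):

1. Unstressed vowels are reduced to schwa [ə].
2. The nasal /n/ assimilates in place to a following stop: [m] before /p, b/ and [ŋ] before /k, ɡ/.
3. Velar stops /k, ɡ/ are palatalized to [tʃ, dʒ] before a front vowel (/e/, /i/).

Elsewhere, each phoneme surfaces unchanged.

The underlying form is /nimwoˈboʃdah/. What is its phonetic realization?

[nəmwəˈboʃdəh]

/n/ (word-initial) is in the target of rule 2 but the environment (before a labial or velar stop) is not met → [n].
/i/ meets the environment for rule 1 (in an unstressed syllable) → [ə].
/m/ — not in any rule's target class → [m].
/w/ (between /m/ and /o/) is unaffected → [w].
/o/ meets the environment for rule 1 (in an unstressed syllable) → [ə].
/b/ stays [b].
/o/ (between /b/ and /ʃ/): rule 1 targets it, but not in an unstressed syllable → unchanged [o].
/ʃ/ — not in any rule's target class → [ʃ].
/d/ stays [d].
Rule 1 applies to /a/ (between /d/ and /h/: in an unstressed syllable) → [ə].
/h/ stays [h].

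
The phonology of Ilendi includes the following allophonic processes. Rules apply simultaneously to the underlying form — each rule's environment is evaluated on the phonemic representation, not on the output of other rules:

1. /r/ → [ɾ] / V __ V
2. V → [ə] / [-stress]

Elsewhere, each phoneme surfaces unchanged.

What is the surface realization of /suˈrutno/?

[səˈɾutnə]

/u/ (between /s/ and /r/): in an unstressed syllable, so rule 2 applies → [ə].
/r/ (between /u/ and /u/) occurs between two vowels → [ɾ] by rule 1.
/u/ (between /r/ and /t/) is in the target of rule 2 but the environment (in an unstressed syllable) is not met → [u].
/o/ (word-final): in an unstressed syllable, so rule 2 applies → [ə].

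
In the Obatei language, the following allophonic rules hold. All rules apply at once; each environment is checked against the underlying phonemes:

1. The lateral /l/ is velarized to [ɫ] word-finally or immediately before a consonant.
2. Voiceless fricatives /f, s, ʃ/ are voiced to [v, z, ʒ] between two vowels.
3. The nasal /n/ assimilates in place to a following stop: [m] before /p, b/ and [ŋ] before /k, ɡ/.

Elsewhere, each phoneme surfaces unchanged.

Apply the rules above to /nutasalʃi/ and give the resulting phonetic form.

[nutazaɫʃi]

/n/ (word-initial) fails the environment for rule 3, so it stays [n].
/u/ (between /n/ and /t/): no rule targets it → [u].
/t/ (between /u/ and /a/): no rule targets it → [t].
/a/ — not in any rule's target class → [a].
/s/ meets the environment for rule 2 (between two vowels) → [z].
/a/ stays [a].
/l/ (between /a/ and /ʃ/): word-finally or immediately before a consonant, so rule 1 applies → [ɫ].
/ʃ/ (between /l/ and /i/) fails the environment for rule 2, so it stays [ʃ].
/i/ (word-final): no rule targets it → [i].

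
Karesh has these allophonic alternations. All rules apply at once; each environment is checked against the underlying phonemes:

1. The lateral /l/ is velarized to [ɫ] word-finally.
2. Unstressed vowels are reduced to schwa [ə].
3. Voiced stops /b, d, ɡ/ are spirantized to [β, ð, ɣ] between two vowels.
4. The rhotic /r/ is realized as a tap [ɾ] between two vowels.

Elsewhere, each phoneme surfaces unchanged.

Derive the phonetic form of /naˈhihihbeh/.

/n/ (word-initial) is unaffected → [n].
/a/ meets the environment for rule 2 (in an unstressed syllable) → [ə].
/h/ (between /a/ and /i/): no rule targets it → [h].
/i/ — between /h/ and /h/; rule 2 does not apply here → [i].
/h/ — not in any rule's target class → [h].
/i/ (between /h/ and /h/): in an unstressed syllable, so rule 2 applies → [ə].
/h/ (between /i/ and /b/) is unaffected → [h].
/b/ (between /h/ and /e/): rule 3 targets it, but not between two vowels → unchanged [b].
/e/ (between /b/ and /h/) occurs in an unstressed syllable → [ə] by rule 2.
/h/ — not in any rule's target class → [h].

[nəˈhihəhbəh]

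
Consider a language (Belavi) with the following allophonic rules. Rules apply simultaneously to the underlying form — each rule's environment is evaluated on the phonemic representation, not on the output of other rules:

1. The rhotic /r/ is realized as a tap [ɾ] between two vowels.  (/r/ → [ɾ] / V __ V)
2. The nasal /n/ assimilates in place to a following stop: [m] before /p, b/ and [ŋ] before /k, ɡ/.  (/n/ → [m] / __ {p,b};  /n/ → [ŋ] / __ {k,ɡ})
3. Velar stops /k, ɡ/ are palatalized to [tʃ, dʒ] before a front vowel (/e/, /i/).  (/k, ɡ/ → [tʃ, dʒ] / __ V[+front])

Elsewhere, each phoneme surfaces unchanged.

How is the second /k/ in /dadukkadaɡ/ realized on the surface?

[k]

/k/ — between /k/ and /a/; rule 3 does not apply here → [k].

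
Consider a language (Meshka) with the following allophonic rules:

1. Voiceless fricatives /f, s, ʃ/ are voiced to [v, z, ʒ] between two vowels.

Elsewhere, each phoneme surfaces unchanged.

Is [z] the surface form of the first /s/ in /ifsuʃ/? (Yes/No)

No

/s/ (between /f/ and /u/) fails the environment for rule 1, so it stays [s].
The actual realization is [s], not [z].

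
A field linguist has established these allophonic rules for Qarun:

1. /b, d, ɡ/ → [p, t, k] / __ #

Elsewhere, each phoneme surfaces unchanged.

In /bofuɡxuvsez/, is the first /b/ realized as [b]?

Yes

/b/ (word-initial) is in the target of rule 1 but the environment (word-finally) is not met → [b].
The actual realization is [b], which matches [b].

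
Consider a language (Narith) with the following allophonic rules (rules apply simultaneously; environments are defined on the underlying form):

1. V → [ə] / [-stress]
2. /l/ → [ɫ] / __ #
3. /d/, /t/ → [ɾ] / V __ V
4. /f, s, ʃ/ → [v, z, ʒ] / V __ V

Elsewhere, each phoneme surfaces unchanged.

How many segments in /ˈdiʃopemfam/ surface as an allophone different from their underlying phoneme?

Segments that undergo a rule: /ʃ/ → [ʒ] (rule 4); /o/ → [ə] (rule 1); /e/ → [ə] (rule 1); /a/ → [ə] (rule 1).
All other segments surface unchanged.

4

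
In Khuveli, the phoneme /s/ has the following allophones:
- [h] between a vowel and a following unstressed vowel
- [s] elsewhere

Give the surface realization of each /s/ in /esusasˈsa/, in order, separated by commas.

[h], [h], [s], [s]

Occurrence 1 (position 2): between a vowel and a following unstressed vowel → [h].
Occurrence 2 (position 4): between a vowel and a following unstressed vowel → [h].
Occurrence 3 (position 6): no conditioning environment matches → elsewhere allophone [s].
Occurrence 4 (position 7): no conditioning environment matches → elsewhere allophone [s].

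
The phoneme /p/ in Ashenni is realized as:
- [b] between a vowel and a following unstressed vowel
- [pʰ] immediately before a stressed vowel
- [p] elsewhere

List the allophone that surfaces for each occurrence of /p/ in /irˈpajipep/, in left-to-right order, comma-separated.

[pʰ], [b], [p]

Occurrence 1 (position 3): immediately before a stressed vowel → [pʰ].
Occurrence 2 (position 7): between a vowel and a following unstressed vowel → [b].
Occurrence 3 (position 9): no conditioning environment matches → elsewhere allophone [p].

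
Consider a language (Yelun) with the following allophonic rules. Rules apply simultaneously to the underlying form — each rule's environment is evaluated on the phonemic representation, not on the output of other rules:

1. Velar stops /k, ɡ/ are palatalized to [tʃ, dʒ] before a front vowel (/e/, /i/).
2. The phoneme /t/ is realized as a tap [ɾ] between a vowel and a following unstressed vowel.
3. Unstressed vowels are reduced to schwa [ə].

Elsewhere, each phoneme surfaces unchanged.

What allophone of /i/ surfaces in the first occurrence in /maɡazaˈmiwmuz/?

/i/ (between /m/ and /w/) fails the environment for rule 3, so it stays [i].

[i]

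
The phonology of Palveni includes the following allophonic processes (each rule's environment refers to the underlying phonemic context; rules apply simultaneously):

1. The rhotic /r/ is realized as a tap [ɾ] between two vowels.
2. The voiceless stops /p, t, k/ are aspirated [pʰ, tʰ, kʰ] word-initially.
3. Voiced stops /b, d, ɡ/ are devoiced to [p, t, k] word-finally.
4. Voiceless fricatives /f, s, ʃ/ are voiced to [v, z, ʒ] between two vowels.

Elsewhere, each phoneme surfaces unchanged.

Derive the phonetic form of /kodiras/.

[kʰodiɾas]

/k/ (word-initial): word-initially, so rule 2 applies → [kʰ].
/o/ — not in any rule's target class → [o].
/d/ (between /o/ and /i/): rule 3 targets it, but not word-finally → unchanged [d].
/i/ stays [i].
/r/ (between /i/ and /a/) occurs between two vowels → [ɾ] by rule 1.
/a/ — not in any rule's target class → [a].
/s/ (word-final): rule 4 targets it, but not between two vowels → unchanged [s].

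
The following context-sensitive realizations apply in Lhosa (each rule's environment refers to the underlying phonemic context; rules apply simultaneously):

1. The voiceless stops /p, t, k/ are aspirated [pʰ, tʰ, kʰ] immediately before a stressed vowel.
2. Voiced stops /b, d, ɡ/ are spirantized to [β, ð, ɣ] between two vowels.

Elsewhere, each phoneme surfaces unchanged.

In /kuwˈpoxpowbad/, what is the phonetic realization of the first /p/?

[pʰ]

/p/ (between /w/ and /o/) occurs immediately before a stressed vowel → [pʰ] by rule 1.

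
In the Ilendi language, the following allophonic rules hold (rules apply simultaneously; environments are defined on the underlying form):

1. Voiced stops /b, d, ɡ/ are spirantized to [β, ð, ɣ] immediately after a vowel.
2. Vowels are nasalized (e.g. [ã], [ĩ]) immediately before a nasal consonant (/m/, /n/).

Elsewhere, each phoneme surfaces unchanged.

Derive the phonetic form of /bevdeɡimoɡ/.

[bevdeɣĩmoɣ]

/b/ (word-initial): rule 1 targets it, but not immediately after a vowel → unchanged [b].
/e/ — between /b/ and /v/; rule 2 does not apply here → [e].
/v/ (between /e/ and /d/): no rule targets it → [v].
/d/ (between /v/ and /e/) fails the environment for rule 1, so it stays [d].
/e/ — between /d/ and /ɡ/; rule 2 does not apply here → [e].
Rule 1 applies to /ɡ/ (between /e/ and /i/: immediately after a vowel) → [ɣ].
/i/ (between /ɡ/ and /m/): before a nasal consonant, so rule 2 applies → [ĩ].
/m/ — not in any rule's target class → [m].
/o/ — between /m/ and /ɡ/; rule 2 does not apply here → [o].
/ɡ/ — word-final, immediately after a vowel — surfaces as [ɣ] (rule 1).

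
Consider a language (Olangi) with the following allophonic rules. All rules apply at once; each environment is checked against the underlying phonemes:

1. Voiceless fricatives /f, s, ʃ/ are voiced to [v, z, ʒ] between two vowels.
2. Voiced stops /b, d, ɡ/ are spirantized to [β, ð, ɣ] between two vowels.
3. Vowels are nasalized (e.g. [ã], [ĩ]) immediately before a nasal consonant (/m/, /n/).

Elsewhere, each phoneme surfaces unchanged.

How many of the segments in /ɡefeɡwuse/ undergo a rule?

Segments that undergo a rule: /f/ → [v] (rule 1); /s/ → [z] (rule 1).
All other segments surface unchanged.

2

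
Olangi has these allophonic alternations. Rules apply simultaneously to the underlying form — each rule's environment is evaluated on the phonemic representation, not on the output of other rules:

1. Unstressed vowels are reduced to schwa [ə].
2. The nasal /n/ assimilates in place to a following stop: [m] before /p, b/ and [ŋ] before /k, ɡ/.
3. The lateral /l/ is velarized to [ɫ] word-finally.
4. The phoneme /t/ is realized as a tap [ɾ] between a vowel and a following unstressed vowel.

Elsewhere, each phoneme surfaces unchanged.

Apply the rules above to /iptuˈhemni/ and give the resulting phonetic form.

[əptəˈhemnə]

/i/ (word-initial) occurs in an unstressed syllable → [ə] by rule 1.
/t/ — between /p/ and /u/; rule 4 does not apply here → [t].
/u/ (between /t/ and /h/) occurs in an unstressed syllable → [ə] by rule 1.
/e/ (between /h/ and /m/) fails the environment for rule 1, so it stays [e].
/n/ (between /m/ and /i/): rule 2 targets it, but not before a labial or velar stop → unchanged [n].
/i/ (word-final): in an unstressed syllable, so rule 1 applies → [ə].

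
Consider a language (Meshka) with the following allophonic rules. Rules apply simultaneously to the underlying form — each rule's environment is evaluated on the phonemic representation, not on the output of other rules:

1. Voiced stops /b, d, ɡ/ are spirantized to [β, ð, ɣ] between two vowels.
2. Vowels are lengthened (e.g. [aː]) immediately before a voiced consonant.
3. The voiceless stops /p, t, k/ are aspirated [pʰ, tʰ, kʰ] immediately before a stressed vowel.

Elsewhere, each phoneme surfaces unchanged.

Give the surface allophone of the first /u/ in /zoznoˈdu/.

[u]

/u/ (word-final) fails the environment for rule 2, so it stays [u].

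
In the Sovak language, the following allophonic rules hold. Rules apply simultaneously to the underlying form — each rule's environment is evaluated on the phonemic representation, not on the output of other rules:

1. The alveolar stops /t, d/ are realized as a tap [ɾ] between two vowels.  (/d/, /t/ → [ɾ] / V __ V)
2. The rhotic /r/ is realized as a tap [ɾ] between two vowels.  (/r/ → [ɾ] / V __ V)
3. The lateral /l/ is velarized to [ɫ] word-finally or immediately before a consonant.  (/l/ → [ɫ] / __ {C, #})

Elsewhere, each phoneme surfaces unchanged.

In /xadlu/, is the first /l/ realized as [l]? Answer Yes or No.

Yes

/l/ (between /d/ and /u/) is in the target of rule 3 but the environment (word-finally or immediately before a consonant) is not met → [l].
The actual realization is [l], which matches [l].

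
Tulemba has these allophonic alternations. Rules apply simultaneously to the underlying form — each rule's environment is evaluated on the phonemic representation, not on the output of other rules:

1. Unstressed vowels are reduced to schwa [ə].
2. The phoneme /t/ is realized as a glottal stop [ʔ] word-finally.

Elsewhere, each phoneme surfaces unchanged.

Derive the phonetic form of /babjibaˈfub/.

[bəbjəbəˈfub]

/b/ (word-initial): no rule targets it → [b].
/a/ — between /b/ and /b/, in an unstressed syllable — surfaces as [ə] (rule 1).
/b/ (between /a/ and /j/) is unaffected → [b].
/j/ (between /b/ and /i/): no rule targets it → [j].
Rule 1 applies to /i/ (between /j/ and /b/: in an unstressed syllable) → [ə].
/b/ (between /i/ and /a/) is unaffected → [b].
/a/ (between /b/ and /f/) occurs in an unstressed syllable → [ə] by rule 1.
/f/ — not in any rule's target class → [f].
/u/ (between /f/ and /b/) is in the target of rule 1 but the environment (in an unstressed syllable) is not met → [u].
/b/ stays [b].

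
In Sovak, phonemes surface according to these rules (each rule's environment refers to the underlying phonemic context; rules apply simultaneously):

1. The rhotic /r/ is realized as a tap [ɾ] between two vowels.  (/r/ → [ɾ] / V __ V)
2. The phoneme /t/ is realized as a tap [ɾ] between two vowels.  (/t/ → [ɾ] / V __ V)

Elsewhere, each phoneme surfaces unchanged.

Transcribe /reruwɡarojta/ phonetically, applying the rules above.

[reɾuwɡaɾojta]

/r/ (word-initial) fails the environment for rule 1, so it stays [r].
/e/ (between /r/ and /r/): no rule targets it → [e].
/r/ — between /e/ and /u/, between two vowels — surfaces as [ɾ] (rule 1).
/u/ (between /r/ and /w/): no rule targets it → [u].
/w/ (between /u/ and /ɡ/): no rule targets it → [w].
/ɡ/ — not in any rule's target class → [ɡ].
/a/ stays [a].
/r/ — between /a/ and /o/, between two vowels — surfaces as [ɾ] (rule 1).
/o/ — not in any rule's target class → [o].
/j/ — not in any rule's target class → [j].
/t/ — between /j/ and /a/; rule 2 does not apply here → [t].
/a/ (word-final): no rule targets it → [a].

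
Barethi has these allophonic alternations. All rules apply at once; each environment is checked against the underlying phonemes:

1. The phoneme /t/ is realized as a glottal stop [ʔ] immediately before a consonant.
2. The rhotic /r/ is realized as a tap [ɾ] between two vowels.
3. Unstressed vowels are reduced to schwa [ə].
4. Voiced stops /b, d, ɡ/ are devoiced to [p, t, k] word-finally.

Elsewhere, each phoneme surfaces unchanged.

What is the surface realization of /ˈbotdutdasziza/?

[ˈboʔdəʔdəszəzə]

/b/ (word-initial) fails the environment for rule 4, so it stays [b].
/o/ — between /b/ and /t/; rule 3 does not apply here → [o].
/t/ (between /o/ and /d/) occurs immediately before a consonant → [ʔ] by rule 1.
/d/ (between /t/ and /u/): rule 4 targets it, but not word-finally → unchanged [d].
/u/ (between /d/ and /t/) occurs in an unstressed syllable → [ə] by rule 3.
/t/ (between /u/ and /d/) occurs immediately before a consonant → [ʔ] by rule 1.
/d/ (between /t/ and /a/) is in the target of rule 4 but the environment (word-finally) is not met → [d].
/a/ (between /d/ and /s/): in an unstressed syllable, so rule 3 applies → [ə].
/s/ (between /a/ and /z/): no rule targets it → [s].
/z/ (between /s/ and /i/): no rule targets it → [z].
Rule 3 applies to /i/ (between /z/ and /z/: in an unstressed syllable) → [ə].
/z/ (between /i/ and /a/) is unaffected → [z].
/a/ — word-final, in an unstressed syllable — surfaces as [ə] (rule 3).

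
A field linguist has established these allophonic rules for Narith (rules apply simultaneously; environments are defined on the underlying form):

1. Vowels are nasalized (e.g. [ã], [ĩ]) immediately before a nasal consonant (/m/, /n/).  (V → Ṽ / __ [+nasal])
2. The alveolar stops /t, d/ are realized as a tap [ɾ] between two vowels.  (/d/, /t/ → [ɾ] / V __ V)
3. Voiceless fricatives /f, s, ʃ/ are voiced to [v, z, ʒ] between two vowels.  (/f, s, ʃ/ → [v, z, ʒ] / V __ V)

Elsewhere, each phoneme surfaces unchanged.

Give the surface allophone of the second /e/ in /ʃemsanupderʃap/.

[e]

/e/ (between /d/ and /r/) fails the environment for rule 1, so it stays [e].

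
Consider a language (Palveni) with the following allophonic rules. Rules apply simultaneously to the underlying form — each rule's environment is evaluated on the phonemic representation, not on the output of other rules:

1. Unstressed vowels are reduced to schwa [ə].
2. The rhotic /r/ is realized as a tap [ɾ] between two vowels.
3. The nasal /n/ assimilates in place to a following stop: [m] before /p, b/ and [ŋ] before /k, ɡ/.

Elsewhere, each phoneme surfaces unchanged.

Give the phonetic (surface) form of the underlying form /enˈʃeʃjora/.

Rule 1 applies to /e/ (word-initial: in an unstressed syllable) → [ə].
/n/ (between /e/ and /ʃ/) fails the environment for rule 3, so it stays [n].
/ʃ/ stays [ʃ].
/e/ (between /ʃ/ and /ʃ/) is in the target of rule 1 but the environment (in an unstressed syllable) is not met → [e].
/ʃ/ stays [ʃ].
/j/ (between /ʃ/ and /o/) is unaffected → [j].
/o/ (between /j/ and /r/) occurs in an unstressed syllable → [ə] by rule 1.
/r/ (between /o/ and /a/): between two vowels, so rule 2 applies → [ɾ].
/a/ meets the environment for rule 1 (in an unstressed syllable) → [ə].

[ənˈʃeʃjəɾə]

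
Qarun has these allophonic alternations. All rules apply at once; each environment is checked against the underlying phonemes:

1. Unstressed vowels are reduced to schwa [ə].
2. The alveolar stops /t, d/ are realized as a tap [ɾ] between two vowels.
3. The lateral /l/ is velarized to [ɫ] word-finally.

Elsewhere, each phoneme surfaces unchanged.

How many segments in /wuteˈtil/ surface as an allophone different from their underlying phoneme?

5

Segments that undergo a rule: /u/ → [ə] (rule 1); /t/ → [ɾ] (rule 2); /e/ → [ə] (rule 1); /t/ → [ɾ] (rule 2); /l/ → [ɫ] (rule 3).
All other segments surface unchanged.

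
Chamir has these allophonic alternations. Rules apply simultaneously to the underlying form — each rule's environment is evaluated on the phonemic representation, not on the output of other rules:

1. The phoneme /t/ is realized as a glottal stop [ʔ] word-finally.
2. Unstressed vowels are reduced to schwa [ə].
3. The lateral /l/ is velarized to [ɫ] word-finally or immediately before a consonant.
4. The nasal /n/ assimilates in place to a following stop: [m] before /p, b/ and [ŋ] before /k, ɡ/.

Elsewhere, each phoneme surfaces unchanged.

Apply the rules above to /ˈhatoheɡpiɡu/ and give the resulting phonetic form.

/h/ (word-initial): no rule targets it → [h].
/a/ (between /h/ and /t/) fails the environment for rule 2, so it stays [a].
/t/ — between /a/ and /o/; rule 1 does not apply here → [t].
/o/ (between /t/ and /h/): in an unstressed syllable, so rule 2 applies → [ə].
/h/ (between /o/ and /e/): no rule targets it → [h].
/e/ (between /h/ and /ɡ/) occurs in an unstressed syllable → [ə] by rule 2.
/ɡ/ stays [ɡ].
/p/ — not in any rule's target class → [p].
/i/ — between /p/ and /ɡ/, in an unstressed syllable — surfaces as [ə] (rule 2).
/ɡ/ — not in any rule's target class → [ɡ].
/u/ meets the environment for rule 2 (in an unstressed syllable) → [ə].

[ˈhatəhəɡpəɡə]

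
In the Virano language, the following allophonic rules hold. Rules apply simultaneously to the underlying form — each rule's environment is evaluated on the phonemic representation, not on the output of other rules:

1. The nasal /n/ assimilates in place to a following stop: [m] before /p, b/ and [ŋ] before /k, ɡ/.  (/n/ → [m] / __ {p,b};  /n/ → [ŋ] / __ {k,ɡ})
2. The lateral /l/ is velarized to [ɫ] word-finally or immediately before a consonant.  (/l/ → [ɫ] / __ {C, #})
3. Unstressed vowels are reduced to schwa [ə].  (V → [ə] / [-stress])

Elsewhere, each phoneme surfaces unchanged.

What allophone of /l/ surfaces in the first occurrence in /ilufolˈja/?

[l]

/l/ — between /i/ and /u/; rule 2 does not apply here → [l].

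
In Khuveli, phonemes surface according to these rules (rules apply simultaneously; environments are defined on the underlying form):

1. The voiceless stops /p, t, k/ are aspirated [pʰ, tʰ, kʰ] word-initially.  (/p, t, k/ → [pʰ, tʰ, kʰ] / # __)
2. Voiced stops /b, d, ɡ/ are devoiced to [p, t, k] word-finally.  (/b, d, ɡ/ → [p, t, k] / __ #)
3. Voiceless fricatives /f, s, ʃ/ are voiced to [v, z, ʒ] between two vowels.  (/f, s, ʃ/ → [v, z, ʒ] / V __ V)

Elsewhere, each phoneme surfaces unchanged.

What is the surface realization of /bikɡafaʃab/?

/b/ (word-initial) fails the environment for rule 2, so it stays [b].
/i/ — not in any rule's target class → [i].
/k/ (between /i/ and /ɡ/): rule 1 targets it, but not word-initially → unchanged [k].
/ɡ/ (between /k/ and /a/) is in the target of rule 2 but the environment (word-finally) is not met → [ɡ].
/a/ (between /ɡ/ and /f/): no rule targets it → [a].
/f/ — between /a/ and /a/, between two vowels — surfaces as [v] (rule 3).
/a/ stays [a].
/ʃ/ (between /a/ and /a/) occurs between two vowels → [ʒ] by rule 3.
/a/ (between /ʃ/ and /b/) is unaffected → [a].
/b/ meets the environment for rule 2 (word-finally) → [p].

[bikɡavaʒap]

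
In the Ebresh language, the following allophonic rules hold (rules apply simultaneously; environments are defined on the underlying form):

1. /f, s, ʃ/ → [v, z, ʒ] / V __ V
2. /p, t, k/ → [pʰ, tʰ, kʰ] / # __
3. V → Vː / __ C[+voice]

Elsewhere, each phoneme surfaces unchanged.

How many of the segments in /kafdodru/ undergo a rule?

Segments that undergo a rule: /k/ → [kʰ] (rule 2); /o/ → [oː] (rule 3).
All other segments surface unchanged.

2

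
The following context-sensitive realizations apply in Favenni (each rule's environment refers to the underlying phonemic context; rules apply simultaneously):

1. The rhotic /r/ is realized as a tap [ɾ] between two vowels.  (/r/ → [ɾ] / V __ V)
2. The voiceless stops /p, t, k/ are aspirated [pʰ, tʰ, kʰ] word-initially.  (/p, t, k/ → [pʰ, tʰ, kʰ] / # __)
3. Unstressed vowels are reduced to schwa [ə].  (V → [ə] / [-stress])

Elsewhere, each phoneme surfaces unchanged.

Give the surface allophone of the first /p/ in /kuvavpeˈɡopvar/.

[p]

/p/ (between /v/ and /e/) is in the target of rule 2 but the environment (word-initially) is not met → [p].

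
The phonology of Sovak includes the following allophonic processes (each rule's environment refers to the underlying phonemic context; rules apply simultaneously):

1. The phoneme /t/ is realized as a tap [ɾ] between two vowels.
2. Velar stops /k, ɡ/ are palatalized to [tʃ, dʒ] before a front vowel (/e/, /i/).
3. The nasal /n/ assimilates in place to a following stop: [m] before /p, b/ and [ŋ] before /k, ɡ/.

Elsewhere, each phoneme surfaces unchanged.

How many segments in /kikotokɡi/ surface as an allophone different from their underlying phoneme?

3

Segments that undergo a rule: /k/ → [tʃ] (rule 2); /t/ → [ɾ] (rule 1); /ɡ/ → [dʒ] (rule 2).
All other segments surface unchanged.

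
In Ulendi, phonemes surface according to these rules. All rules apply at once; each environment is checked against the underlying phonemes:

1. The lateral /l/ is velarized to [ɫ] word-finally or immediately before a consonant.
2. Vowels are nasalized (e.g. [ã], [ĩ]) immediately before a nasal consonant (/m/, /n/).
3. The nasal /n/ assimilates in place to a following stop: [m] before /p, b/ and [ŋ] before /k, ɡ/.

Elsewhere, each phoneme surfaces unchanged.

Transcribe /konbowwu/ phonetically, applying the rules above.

[kõmbowwu]

/k/ — not in any rule's target class → [k].
/o/ — between /k/ and /n/, before a nasal consonant — surfaces as [õ] (rule 2).
/n/ (between /o/ and /b/) occurs before a labial or velar stop → [m] by rule 3.
/b/ (between /n/ and /o/) is unaffected → [b].
/o/ (between /b/ and /w/) fails the environment for rule 2, so it stays [o].
/w/ (between /o/ and /w/) is unaffected → [w].
/w/ stays [w].
/u/ (word-final): rule 2 targets it, but not before a nasal consonant → unchanged [u].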